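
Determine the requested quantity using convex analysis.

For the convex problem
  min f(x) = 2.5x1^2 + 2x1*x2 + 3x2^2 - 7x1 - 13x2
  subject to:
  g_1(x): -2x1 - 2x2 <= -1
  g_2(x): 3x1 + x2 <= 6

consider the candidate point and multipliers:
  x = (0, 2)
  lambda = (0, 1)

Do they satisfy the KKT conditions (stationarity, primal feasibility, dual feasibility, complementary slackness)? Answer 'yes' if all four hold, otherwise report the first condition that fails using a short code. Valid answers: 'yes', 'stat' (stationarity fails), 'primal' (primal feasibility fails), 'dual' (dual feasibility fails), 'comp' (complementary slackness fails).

Gradient of f: grad f(x) = Q x + c = (-3, -1)
Constraint values g_i(x) = a_i^T x - b_i:
  g_1((0, 2)) = -3
  g_2((0, 2)) = -4
Stationarity residual: grad f(x) + sum_i lambda_i a_i = (0, 0)
  -> stationarity OK
Primal feasibility (all g_i <= 0): OK
Dual feasibility (all lambda_i >= 0): OK
Complementary slackness (lambda_i * g_i(x) = 0 for all i): FAILS

Verdict: the first failing condition is complementary_slackness -> comp.

comp


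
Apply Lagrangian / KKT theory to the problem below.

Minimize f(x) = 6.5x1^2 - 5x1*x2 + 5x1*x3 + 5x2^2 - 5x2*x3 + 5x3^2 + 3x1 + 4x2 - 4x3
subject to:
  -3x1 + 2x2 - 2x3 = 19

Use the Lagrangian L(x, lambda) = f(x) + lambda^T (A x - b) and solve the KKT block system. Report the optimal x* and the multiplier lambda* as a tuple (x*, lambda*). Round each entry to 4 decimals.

Form the Lagrangian:
  L(x, lambda) = (1/2) x^T Q x + c^T x + lambda^T (A x - b)
Stationarity (grad_x L = 0): Q x + c + A^T lambda = 0.
Primal feasibility: A x = b.

This gives the KKT block system:
  [ Q   A^T ] [ x     ]   [-c ]
  [ A    0  ] [ lambda ] = [ b ]

Solving the linear system:
  x*      = (-4.5966, 1.3025, -1.3025)
  lambda* = (-23.2605)
  f(x*)   = 219.2899

x* = (-4.5966, 1.3025, -1.3025), lambda* = (-23.2605)


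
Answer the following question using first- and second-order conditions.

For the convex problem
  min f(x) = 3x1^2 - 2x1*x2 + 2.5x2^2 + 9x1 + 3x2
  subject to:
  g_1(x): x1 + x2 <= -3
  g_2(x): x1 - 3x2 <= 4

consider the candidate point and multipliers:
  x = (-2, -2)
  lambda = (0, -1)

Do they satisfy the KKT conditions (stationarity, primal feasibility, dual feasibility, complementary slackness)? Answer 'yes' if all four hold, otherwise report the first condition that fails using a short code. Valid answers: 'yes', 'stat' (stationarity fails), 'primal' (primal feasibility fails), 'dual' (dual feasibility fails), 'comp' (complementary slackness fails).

Gradient of f: grad f(x) = Q x + c = (1, -3)
Constraint values g_i(x) = a_i^T x - b_i:
  g_1((-2, -2)) = -1
  g_2((-2, -2)) = 0
Stationarity residual: grad f(x) + sum_i lambda_i a_i = (0, 0)
  -> stationarity OK
Primal feasibility (all g_i <= 0): OK
Dual feasibility (all lambda_i >= 0): FAILS
Complementary slackness (lambda_i * g_i(x) = 0 for all i): OK

Verdict: the first failing condition is dual_feasibility -> dual.

dual


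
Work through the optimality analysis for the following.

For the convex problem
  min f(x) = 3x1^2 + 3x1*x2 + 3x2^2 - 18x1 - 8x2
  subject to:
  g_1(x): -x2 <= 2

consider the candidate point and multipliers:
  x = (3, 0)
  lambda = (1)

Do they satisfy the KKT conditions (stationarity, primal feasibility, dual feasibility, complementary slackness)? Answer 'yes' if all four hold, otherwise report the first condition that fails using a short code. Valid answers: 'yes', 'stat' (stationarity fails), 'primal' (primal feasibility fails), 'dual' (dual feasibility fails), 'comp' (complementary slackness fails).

Gradient of f: grad f(x) = Q x + c = (0, 1)
Constraint values g_i(x) = a_i^T x - b_i:
  g_1((3, 0)) = -2
Stationarity residual: grad f(x) + sum_i lambda_i a_i = (0, 0)
  -> stationarity OK
Primal feasibility (all g_i <= 0): OK
Dual feasibility (all lambda_i >= 0): OK
Complementary slackness (lambda_i * g_i(x) = 0 for all i): FAILS

Verdict: the first failing condition is complementary_slackness -> comp.

comp


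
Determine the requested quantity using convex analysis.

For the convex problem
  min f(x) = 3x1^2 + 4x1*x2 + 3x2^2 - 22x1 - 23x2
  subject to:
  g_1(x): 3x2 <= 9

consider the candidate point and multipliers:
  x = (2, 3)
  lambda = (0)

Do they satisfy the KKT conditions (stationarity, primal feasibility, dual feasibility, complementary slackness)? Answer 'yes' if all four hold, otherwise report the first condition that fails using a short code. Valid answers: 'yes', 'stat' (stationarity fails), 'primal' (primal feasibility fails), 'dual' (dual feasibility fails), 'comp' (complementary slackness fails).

Gradient of f: grad f(x) = Q x + c = (2, 3)
Constraint values g_i(x) = a_i^T x - b_i:
  g_1((2, 3)) = 0
Stationarity residual: grad f(x) + sum_i lambda_i a_i = (2, 3)
  -> stationarity FAILS
Primal feasibility (all g_i <= 0): OK
Dual feasibility (all lambda_i >= 0): OK
Complementary slackness (lambda_i * g_i(x) = 0 for all i): OK

Verdict: the first failing condition is stationarity -> stat.

stat


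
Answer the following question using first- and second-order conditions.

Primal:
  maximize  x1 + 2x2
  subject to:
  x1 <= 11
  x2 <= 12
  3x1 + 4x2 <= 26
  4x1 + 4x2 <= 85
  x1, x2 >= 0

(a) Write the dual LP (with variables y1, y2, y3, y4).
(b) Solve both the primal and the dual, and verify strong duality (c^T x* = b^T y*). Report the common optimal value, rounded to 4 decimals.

The standard primal-dual pair for 'max c^T x s.t. A x <= b, x >= 0' is:
  Dual:  min b^T y  s.t.  A^T y >= c,  y >= 0.

So the dual LP is:
  minimize  11y1 + 12y2 + 26y3 + 85y4
  subject to:
    y1 + 3y3 + 4y4 >= 1
    y2 + 4y3 + 4y4 >= 2
    y1, y2, y3, y4 >= 0

Solving the primal: x* = (0, 6.5).
  primal value c^T x* = 13.
Solving the dual: y* = (0, 0, 0.5, 0).
  dual value b^T y* = 13.
Strong duality: c^T x* = b^T y*. Confirmed.

13


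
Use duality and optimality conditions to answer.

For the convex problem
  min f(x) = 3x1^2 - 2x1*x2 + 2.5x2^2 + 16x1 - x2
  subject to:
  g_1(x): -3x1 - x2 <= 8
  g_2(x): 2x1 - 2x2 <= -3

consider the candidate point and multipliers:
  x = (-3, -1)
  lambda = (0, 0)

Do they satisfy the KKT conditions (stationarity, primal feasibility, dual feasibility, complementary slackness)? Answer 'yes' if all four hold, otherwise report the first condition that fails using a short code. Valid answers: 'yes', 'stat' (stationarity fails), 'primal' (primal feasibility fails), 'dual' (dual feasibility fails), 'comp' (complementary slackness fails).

Gradient of f: grad f(x) = Q x + c = (0, 0)
Constraint values g_i(x) = a_i^T x - b_i:
  g_1((-3, -1)) = 2
  g_2((-3, -1)) = -1
Stationarity residual: grad f(x) + sum_i lambda_i a_i = (0, 0)
  -> stationarity OK
Primal feasibility (all g_i <= 0): FAILS
Dual feasibility (all lambda_i >= 0): OK
Complementary slackness (lambda_i * g_i(x) = 0 for all i): OK

Verdict: the first failing condition is primal_feasibility -> primal.

primal


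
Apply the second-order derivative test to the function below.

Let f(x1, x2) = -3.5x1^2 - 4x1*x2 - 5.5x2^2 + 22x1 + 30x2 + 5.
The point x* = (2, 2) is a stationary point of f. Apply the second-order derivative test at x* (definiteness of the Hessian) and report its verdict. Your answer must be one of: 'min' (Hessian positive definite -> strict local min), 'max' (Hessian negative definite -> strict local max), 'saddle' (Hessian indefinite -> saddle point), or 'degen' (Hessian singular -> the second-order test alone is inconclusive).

Compute the Hessian H = grad^2 f:
  H = [[-7, -4], [-4, -11]]
Verify stationarity: grad f(x*) = H x* + g = (0, 0).
Eigenvalues of H: -13.4721, -4.5279.
Both eigenvalues < 0, so H is negative definite -> x* is a strict local max.

max


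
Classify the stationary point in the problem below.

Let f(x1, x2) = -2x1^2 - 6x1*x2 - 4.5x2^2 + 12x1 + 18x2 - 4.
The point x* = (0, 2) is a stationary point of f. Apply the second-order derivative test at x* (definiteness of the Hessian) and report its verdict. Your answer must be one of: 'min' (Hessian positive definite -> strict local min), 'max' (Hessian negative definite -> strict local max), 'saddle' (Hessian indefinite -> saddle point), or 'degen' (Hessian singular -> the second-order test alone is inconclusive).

Compute the Hessian H = grad^2 f:
  H = [[-4, -6], [-6, -9]]
Verify stationarity: grad f(x*) = H x* + g = (0, 0).
Eigenvalues of H: -13, 0.
H has a zero eigenvalue (singular; negative semidefinite but not definite), so H is neither positive definite, negative definite, nor indefinite. The second-order test alone is inconclusive -> degen.
(Indeed, f is constant along the null direction of H through x*, so x* is not a strict local extremum.)

degen


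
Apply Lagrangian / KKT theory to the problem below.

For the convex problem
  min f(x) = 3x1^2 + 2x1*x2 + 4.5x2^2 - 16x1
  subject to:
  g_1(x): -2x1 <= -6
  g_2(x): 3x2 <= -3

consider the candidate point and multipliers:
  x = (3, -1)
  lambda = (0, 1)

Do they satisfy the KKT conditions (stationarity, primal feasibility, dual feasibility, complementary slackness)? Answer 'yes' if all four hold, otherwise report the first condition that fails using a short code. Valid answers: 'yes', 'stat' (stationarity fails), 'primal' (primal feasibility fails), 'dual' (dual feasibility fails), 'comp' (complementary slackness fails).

Gradient of f: grad f(x) = Q x + c = (0, -3)
Constraint values g_i(x) = a_i^T x - b_i:
  g_1((3, -1)) = 0
  g_2((3, -1)) = 0
Stationarity residual: grad f(x) + sum_i lambda_i a_i = (0, 0)
  -> stationarity OK
Primal feasibility (all g_i <= 0): OK
Dual feasibility (all lambda_i >= 0): OK
Complementary slackness (lambda_i * g_i(x) = 0 for all i): OK

Verdict: yes, KKT holds.

yes


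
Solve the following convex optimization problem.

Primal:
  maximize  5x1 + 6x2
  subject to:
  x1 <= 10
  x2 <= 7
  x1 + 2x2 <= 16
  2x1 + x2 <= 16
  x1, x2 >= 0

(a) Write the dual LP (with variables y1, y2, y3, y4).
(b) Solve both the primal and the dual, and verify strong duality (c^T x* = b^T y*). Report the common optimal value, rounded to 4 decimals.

The standard primal-dual pair for 'max c^T x s.t. A x <= b, x >= 0' is:
  Dual:  min b^T y  s.t.  A^T y >= c,  y >= 0.

So the dual LP is:
  minimize  10y1 + 7y2 + 16y3 + 16y4
  subject to:
    y1 + y3 + 2y4 >= 5
    y2 + 2y3 + y4 >= 6
    y1, y2, y3, y4 >= 0

Solving the primal: x* = (5.3333, 5.3333).
  primal value c^T x* = 58.6667.
Solving the dual: y* = (0, 0, 2.3333, 1.3333).
  dual value b^T y* = 58.6667.
Strong duality: c^T x* = b^T y*. Confirmed.

58.6667


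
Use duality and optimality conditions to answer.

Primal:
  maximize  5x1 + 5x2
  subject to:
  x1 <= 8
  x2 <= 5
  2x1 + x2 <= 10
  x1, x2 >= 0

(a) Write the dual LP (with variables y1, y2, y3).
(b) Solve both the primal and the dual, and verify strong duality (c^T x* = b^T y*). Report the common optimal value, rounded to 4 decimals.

The standard primal-dual pair for 'max c^T x s.t. A x <= b, x >= 0' is:
  Dual:  min b^T y  s.t.  A^T y >= c,  y >= 0.

So the dual LP is:
  minimize  8y1 + 5y2 + 10y3
  subject to:
    y1 + 2y3 >= 5
    y2 + y3 >= 5
    y1, y2, y3 >= 0

Solving the primal: x* = (2.5, 5).
  primal value c^T x* = 37.5.
Solving the dual: y* = (0, 2.5, 2.5).
  dual value b^T y* = 37.5.
Strong duality: c^T x* = b^T y*. Confirmed.

37.5


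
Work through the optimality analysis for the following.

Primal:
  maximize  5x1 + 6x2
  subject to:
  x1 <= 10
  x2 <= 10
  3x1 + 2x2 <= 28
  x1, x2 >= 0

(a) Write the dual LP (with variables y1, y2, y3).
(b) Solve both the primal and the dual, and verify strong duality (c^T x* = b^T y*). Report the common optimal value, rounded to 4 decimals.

The standard primal-dual pair for 'max c^T x s.t. A x <= b, x >= 0' is:
  Dual:  min b^T y  s.t.  A^T y >= c,  y >= 0.

So the dual LP is:
  minimize  10y1 + 10y2 + 28y3
  subject to:
    y1 + 3y3 >= 5
    y2 + 2y3 >= 6
    y1, y2, y3 >= 0

Solving the primal: x* = (2.6667, 10).
  primal value c^T x* = 73.3333.
Solving the dual: y* = (0, 2.6667, 1.6667).
  dual value b^T y* = 73.3333.
Strong duality: c^T x* = b^T y*. Confirmed.

73.3333


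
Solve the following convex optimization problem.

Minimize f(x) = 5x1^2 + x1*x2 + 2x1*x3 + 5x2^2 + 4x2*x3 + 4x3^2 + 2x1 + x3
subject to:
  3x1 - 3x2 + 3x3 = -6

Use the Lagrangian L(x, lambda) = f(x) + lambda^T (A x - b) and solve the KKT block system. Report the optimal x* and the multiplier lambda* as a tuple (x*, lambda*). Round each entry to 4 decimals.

Form the Lagrangian:
  L(x, lambda) = (1/2) x^T Q x + c^T x + lambda^T (A x - b)
Stationarity (grad_x L = 0): Q x + c + A^T lambda = 0.
Primal feasibility: A x = b.

This gives the KKT block system:
  [ Q   A^T ] [ x     ]   [-c ]
  [ A    0  ] [ lambda ] = [ b ]

Solving the linear system:
  x*      = (-0.4629, 0.7244, -0.8127)
  lambda* = (1.1767)
  f(x*)   = 2.6608

x* = (-0.4629, 0.7244, -0.8127), lambda* = (1.1767)


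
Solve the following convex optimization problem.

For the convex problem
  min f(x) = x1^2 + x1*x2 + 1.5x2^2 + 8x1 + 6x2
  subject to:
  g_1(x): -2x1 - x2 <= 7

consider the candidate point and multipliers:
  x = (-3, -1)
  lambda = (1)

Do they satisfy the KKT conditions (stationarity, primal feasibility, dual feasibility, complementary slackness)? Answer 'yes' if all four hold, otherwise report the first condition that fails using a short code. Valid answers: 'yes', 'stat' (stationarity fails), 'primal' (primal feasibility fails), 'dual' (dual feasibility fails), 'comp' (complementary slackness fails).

Gradient of f: grad f(x) = Q x + c = (1, 0)
Constraint values g_i(x) = a_i^T x - b_i:
  g_1((-3, -1)) = 0
Stationarity residual: grad f(x) + sum_i lambda_i a_i = (-1, -1)
  -> stationarity FAILS
Primal feasibility (all g_i <= 0): OK
Dual feasibility (all lambda_i >= 0): OK
Complementary slackness (lambda_i * g_i(x) = 0 for all i): OK

Verdict: the first failing condition is stationarity -> stat.

stat


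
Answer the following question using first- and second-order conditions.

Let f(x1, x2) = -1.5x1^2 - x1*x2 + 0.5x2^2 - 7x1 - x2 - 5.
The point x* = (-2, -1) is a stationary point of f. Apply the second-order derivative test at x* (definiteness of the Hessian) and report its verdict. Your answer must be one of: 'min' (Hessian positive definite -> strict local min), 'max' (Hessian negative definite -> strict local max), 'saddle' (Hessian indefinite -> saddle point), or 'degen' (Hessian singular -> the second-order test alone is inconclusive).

Compute the Hessian H = grad^2 f:
  H = [[-3, -1], [-1, 1]]
Verify stationarity: grad f(x*) = H x* + g = (0, 0).
Eigenvalues of H: -3.2361, 1.2361.
Eigenvalues have mixed signs, so H is indefinite -> x* is a saddle point.

saddle


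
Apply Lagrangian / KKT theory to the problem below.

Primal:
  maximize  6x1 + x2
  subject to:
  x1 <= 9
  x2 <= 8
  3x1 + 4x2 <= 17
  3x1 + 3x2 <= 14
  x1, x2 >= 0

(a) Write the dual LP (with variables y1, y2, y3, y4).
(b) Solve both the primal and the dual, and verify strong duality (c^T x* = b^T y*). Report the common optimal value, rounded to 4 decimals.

The standard primal-dual pair for 'max c^T x s.t. A x <= b, x >= 0' is:
  Dual:  min b^T y  s.t.  A^T y >= c,  y >= 0.

So the dual LP is:
  minimize  9y1 + 8y2 + 17y3 + 14y4
  subject to:
    y1 + 3y3 + 3y4 >= 6
    y2 + 4y3 + 3y4 >= 1
    y1, y2, y3, y4 >= 0

Solving the primal: x* = (4.6667, 0).
  primal value c^T x* = 28.
Solving the dual: y* = (0, 0, 0, 2).
  dual value b^T y* = 28.
Strong duality: c^T x* = b^T y*. Confirmed.

28


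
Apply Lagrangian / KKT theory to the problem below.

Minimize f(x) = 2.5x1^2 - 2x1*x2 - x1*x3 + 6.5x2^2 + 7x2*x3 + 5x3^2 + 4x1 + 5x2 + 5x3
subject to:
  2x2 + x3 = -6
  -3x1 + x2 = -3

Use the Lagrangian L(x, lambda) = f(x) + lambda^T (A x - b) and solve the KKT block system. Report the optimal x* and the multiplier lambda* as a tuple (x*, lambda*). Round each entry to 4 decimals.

Form the Lagrangian:
  L(x, lambda) = (1/2) x^T Q x + c^T x + lambda^T (A x - b)
Stationarity (grad_x L = 0): Q x + c + A^T lambda = 0.
Primal feasibility: A x = b.

This gives the KKT block system:
  [ Q   A^T ] [ x     ]   [-c ]
  [ A    0  ] [ lambda ] = [ b ]

Solving the linear system:
  x*      = (-0.0174, -3.0522, 0.1043)
  lambda* = (15.3043, 3.3043)
  f(x*)   = 43.4652

x* = (-0.0174, -3.0522, 0.1043), lambda* = (15.3043, 3.3043)


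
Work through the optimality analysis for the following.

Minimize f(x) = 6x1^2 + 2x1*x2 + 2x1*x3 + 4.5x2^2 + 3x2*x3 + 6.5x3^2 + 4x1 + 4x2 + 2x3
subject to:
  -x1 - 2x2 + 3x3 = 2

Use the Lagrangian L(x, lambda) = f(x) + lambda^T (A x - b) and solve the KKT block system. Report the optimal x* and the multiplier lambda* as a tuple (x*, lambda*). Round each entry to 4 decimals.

Form the Lagrangian:
  L(x, lambda) = (1/2) x^T Q x + c^T x + lambda^T (A x - b)
Stationarity (grad_x L = 0): Q x + c + A^T lambda = 0.
Primal feasibility: A x = b.

This gives the KKT block system:
  [ Q   A^T ] [ x     ]   [-c ]
  [ A    0  ] [ lambda ] = [ b ]

Solving the linear system:
  x*      = (-0.3205, -0.575, 0.1765)
  lambda* = (-0.643)
  f(x*)   = -0.9714

x* = (-0.3205, -0.575, 0.1765), lambda* = (-0.643)


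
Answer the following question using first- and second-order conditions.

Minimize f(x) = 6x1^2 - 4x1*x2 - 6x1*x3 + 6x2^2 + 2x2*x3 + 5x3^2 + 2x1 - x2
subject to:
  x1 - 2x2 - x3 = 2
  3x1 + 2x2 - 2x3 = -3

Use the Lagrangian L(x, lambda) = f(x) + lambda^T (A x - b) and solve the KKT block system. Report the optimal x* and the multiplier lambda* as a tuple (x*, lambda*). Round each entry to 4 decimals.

Form the Lagrangian:
  L(x, lambda) = (1/2) x^T Q x + c^T x + lambda^T (A x - b)
Stationarity (grad_x L = 0): Q x + c + A^T lambda = 0.
Primal feasibility: A x = b.

This gives the KKT block system:
  [ Q   A^T ] [ x     ]   [-c ]
  [ A    0  ] [ lambda ] = [ b ]

Solving the linear system:
  x*      = (-0.5763, -1.0706, -0.4351)
  lambda* = (-5.1489, 1.0573)
  f(x*)   = 6.6937

x* = (-0.5763, -1.0706, -0.4351), lambda* = (-5.1489, 1.0573)


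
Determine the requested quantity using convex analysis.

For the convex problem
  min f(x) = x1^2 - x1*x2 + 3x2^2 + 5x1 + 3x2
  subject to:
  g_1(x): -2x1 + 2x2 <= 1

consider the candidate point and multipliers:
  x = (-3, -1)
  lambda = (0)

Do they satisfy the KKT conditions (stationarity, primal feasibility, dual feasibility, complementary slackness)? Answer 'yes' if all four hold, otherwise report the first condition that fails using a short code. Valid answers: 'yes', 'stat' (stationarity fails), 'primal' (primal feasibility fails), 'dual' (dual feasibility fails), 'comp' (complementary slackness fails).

Gradient of f: grad f(x) = Q x + c = (0, 0)
Constraint values g_i(x) = a_i^T x - b_i:
  g_1((-3, -1)) = 3
Stationarity residual: grad f(x) + sum_i lambda_i a_i = (0, 0)
  -> stationarity OK
Primal feasibility (all g_i <= 0): FAILS
Dual feasibility (all lambda_i >= 0): OK
Complementary slackness (lambda_i * g_i(x) = 0 for all i): OK

Verdict: the first failing condition is primal_feasibility -> primal.

primal


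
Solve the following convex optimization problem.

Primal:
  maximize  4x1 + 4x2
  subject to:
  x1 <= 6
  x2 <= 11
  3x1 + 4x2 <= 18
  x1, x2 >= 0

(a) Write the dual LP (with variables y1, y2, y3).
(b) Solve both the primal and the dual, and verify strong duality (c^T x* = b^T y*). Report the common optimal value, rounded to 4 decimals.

The standard primal-dual pair for 'max c^T x s.t. A x <= b, x >= 0' is:
  Dual:  min b^T y  s.t.  A^T y >= c,  y >= 0.

So the dual LP is:
  minimize  6y1 + 11y2 + 18y3
  subject to:
    y1 + 3y3 >= 4
    y2 + 4y3 >= 4
    y1, y2, y3 >= 0

Solving the primal: x* = (6, 0).
  primal value c^T x* = 24.
Solving the dual: y* = (1, 0, 1).
  dual value b^T y* = 24.
Strong duality: c^T x* = b^T y*. Confirmed.

24


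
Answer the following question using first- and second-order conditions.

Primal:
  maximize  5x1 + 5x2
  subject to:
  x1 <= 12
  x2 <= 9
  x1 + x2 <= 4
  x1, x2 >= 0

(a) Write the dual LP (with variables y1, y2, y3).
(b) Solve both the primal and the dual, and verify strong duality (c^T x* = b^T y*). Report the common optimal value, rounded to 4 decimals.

The standard primal-dual pair for 'max c^T x s.t. A x <= b, x >= 0' is:
  Dual:  min b^T y  s.t.  A^T y >= c,  y >= 0.

So the dual LP is:
  minimize  12y1 + 9y2 + 4y3
  subject to:
    y1 + y3 >= 5
    y2 + y3 >= 5
    y1, y2, y3 >= 0

Solving the primal: x* = (4, 0).
  primal value c^T x* = 20.
Solving the dual: y* = (0, 0, 5).
  dual value b^T y* = 20.
Strong duality: c^T x* = b^T y*. Confirmed.

20


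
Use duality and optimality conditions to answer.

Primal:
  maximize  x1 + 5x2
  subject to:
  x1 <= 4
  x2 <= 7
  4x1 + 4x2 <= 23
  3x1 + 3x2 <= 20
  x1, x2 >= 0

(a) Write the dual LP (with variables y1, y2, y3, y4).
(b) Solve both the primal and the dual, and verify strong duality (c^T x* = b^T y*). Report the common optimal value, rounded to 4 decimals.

The standard primal-dual pair for 'max c^T x s.t. A x <= b, x >= 0' is:
  Dual:  min b^T y  s.t.  A^T y >= c,  y >= 0.

So the dual LP is:
  minimize  4y1 + 7y2 + 23y3 + 20y4
  subject to:
    y1 + 4y3 + 3y4 >= 1
    y2 + 4y3 + 3y4 >= 5
    y1, y2, y3, y4 >= 0

Solving the primal: x* = (0, 5.75).
  primal value c^T x* = 28.75.
Solving the dual: y* = (0, 0, 1.25, 0).
  dual value b^T y* = 28.75.
Strong duality: c^T x* = b^T y*. Confirmed.

28.75


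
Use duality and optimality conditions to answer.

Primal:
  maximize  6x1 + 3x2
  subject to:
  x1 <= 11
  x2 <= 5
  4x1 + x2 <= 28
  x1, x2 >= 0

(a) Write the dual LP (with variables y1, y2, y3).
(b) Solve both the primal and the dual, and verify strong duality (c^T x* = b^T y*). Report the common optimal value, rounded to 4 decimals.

The standard primal-dual pair for 'max c^T x s.t. A x <= b, x >= 0' is:
  Dual:  min b^T y  s.t.  A^T y >= c,  y >= 0.

So the dual LP is:
  minimize  11y1 + 5y2 + 28y3
  subject to:
    y1 + 4y3 >= 6
    y2 + y3 >= 3
    y1, y2, y3 >= 0

Solving the primal: x* = (5.75, 5).
  primal value c^T x* = 49.5.
Solving the dual: y* = (0, 1.5, 1.5).
  dual value b^T y* = 49.5.
Strong duality: c^T x* = b^T y*. Confirmed.

49.5


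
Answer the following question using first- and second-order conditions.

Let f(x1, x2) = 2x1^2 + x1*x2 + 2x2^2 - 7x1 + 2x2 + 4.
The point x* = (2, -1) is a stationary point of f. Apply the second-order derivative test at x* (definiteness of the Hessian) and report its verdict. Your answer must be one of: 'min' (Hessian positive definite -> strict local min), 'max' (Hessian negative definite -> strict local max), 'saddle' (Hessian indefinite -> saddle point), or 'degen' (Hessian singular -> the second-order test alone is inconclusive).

Compute the Hessian H = grad^2 f:
  H = [[4, 1], [1, 4]]
Verify stationarity: grad f(x*) = H x* + g = (0, 0).
Eigenvalues of H: 3, 5.
Both eigenvalues > 0, so H is positive definite -> x* is a strict local min.

min


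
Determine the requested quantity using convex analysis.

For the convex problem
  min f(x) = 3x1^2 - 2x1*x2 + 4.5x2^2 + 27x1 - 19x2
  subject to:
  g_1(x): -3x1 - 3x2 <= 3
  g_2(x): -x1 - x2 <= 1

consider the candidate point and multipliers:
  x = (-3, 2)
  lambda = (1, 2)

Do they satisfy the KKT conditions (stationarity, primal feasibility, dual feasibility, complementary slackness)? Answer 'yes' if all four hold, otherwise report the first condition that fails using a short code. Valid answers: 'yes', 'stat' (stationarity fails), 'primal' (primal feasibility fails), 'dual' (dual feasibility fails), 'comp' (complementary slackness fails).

Gradient of f: grad f(x) = Q x + c = (5, 5)
Constraint values g_i(x) = a_i^T x - b_i:
  g_1((-3, 2)) = 0
  g_2((-3, 2)) = 0
Stationarity residual: grad f(x) + sum_i lambda_i a_i = (0, 0)
  -> stationarity OK
Primal feasibility (all g_i <= 0): OK
Dual feasibility (all lambda_i >= 0): OK
Complementary slackness (lambda_i * g_i(x) = 0 for all i): OK

Verdict: yes, KKT holds.

yes


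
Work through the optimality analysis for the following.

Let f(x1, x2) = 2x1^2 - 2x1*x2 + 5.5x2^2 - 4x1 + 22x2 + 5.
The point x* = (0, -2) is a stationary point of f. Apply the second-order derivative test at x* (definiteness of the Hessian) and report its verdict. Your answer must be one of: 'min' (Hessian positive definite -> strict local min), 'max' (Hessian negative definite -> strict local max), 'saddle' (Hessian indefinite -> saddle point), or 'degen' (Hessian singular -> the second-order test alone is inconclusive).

Compute the Hessian H = grad^2 f:
  H = [[4, -2], [-2, 11]]
Verify stationarity: grad f(x*) = H x* + g = (0, 0).
Eigenvalues of H: 3.4689, 11.5311.
Both eigenvalues > 0, so H is positive definite -> x* is a strict local min.

min


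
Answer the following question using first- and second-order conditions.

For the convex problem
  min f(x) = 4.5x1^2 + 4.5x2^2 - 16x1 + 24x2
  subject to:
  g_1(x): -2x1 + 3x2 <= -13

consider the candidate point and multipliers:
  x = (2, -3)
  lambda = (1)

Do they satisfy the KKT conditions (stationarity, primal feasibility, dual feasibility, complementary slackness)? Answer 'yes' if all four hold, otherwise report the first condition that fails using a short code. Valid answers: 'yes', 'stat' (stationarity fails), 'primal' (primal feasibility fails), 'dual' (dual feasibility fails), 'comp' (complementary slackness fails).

Gradient of f: grad f(x) = Q x + c = (2, -3)
Constraint values g_i(x) = a_i^T x - b_i:
  g_1((2, -3)) = 0
Stationarity residual: grad f(x) + sum_i lambda_i a_i = (0, 0)
  -> stationarity OK
Primal feasibility (all g_i <= 0): OK
Dual feasibility (all lambda_i >= 0): OK
Complementary slackness (lambda_i * g_i(x) = 0 for all i): OK

Verdict: yes, KKT holds.

yes


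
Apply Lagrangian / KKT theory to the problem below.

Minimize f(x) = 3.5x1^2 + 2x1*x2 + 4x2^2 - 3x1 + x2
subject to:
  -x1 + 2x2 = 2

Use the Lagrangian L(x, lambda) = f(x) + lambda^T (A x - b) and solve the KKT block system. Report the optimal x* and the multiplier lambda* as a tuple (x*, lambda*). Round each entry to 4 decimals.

Form the Lagrangian:
  L(x, lambda) = (1/2) x^T Q x + c^T x + lambda^T (A x - b)
Stationarity (grad_x L = 0): Q x + c + A^T lambda = 0.
Primal feasibility: A x = b.

This gives the KKT block system:
  [ Q   A^T ] [ x     ]   [-c ]
  [ A    0  ] [ lambda ] = [ b ]

Solving the linear system:
  x*      = (-0.3182, 0.8409)
  lambda* = (-3.5455)
  f(x*)   = 4.4432

x* = (-0.3182, 0.8409), lambda* = (-3.5455)


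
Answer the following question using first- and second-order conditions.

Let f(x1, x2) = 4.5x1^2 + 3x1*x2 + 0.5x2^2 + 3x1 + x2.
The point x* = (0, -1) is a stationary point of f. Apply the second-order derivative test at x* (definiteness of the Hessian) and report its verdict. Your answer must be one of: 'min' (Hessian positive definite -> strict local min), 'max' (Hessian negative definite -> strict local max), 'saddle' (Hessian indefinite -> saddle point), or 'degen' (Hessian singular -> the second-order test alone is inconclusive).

Compute the Hessian H = grad^2 f:
  H = [[9, 3], [3, 1]]
Verify stationarity: grad f(x*) = H x* + g = (0, 0).
Eigenvalues of H: 0, 10.
H has a zero eigenvalue (singular; positive semidefinite but not definite), so H is neither positive definite, negative definite, nor indefinite. The second-order test alone is inconclusive -> degen.
(Indeed, f is constant along the null direction of H through x*, so x* is not a strict local extremum.)

degen


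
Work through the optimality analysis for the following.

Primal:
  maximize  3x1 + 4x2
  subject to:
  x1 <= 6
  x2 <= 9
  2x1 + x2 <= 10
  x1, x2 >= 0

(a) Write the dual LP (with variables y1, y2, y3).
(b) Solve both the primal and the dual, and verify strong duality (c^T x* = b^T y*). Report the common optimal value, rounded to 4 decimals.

The standard primal-dual pair for 'max c^T x s.t. A x <= b, x >= 0' is:
  Dual:  min b^T y  s.t.  A^T y >= c,  y >= 0.

So the dual LP is:
  minimize  6y1 + 9y2 + 10y3
  subject to:
    y1 + 2y3 >= 3
    y2 + y3 >= 4
    y1, y2, y3 >= 0

Solving the primal: x* = (0.5, 9).
  primal value c^T x* = 37.5.
Solving the dual: y* = (0, 2.5, 1.5).
  dual value b^T y* = 37.5.
Strong duality: c^T x* = b^T y*. Confirmed.

37.5


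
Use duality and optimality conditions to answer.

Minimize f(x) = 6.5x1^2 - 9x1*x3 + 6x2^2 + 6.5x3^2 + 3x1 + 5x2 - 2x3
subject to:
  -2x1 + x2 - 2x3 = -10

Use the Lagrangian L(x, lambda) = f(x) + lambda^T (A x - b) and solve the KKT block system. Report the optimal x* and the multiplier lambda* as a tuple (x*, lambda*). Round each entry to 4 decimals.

Form the Lagrangian:
  L(x, lambda) = (1/2) x^T Q x + c^T x + lambda^T (A x - b)
Stationarity (grad_x L = 0): Q x + c + A^T lambda = 0.
Primal feasibility: A x = b.

This gives the KKT block system:
  [ Q   A^T ] [ x     ]   [-c ]
  [ A    0  ] [ lambda ] = [ b ]

Solving the linear system:
  x*      = (2.1814, -0.82, 2.4086)
  lambda* = (4.84)
  f(x*)   = 23.0134

x* = (2.1814, -0.82, 2.4086), lambda* = (4.84)


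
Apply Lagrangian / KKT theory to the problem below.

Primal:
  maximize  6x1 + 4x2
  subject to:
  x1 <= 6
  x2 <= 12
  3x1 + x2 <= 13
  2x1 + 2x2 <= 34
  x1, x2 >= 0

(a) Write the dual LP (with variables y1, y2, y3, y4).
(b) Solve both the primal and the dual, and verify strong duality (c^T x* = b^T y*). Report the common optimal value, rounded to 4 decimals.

The standard primal-dual pair for 'max c^T x s.t. A x <= b, x >= 0' is:
  Dual:  min b^T y  s.t.  A^T y >= c,  y >= 0.

So the dual LP is:
  minimize  6y1 + 12y2 + 13y3 + 34y4
  subject to:
    y1 + 3y3 + 2y4 >= 6
    y2 + y3 + 2y4 >= 4
    y1, y2, y3, y4 >= 0

Solving the primal: x* = (0.3333, 12).
  primal value c^T x* = 50.
Solving the dual: y* = (0, 2, 2, 0).
  dual value b^T y* = 50.
Strong duality: c^T x* = b^T y*. Confirmed.

50


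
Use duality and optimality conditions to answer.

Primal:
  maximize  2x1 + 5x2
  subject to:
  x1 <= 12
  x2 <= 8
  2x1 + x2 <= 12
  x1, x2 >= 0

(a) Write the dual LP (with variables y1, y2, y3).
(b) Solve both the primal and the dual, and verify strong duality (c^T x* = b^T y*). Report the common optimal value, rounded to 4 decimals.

The standard primal-dual pair for 'max c^T x s.t. A x <= b, x >= 0' is:
  Dual:  min b^T y  s.t.  A^T y >= c,  y >= 0.

So the dual LP is:
  minimize  12y1 + 8y2 + 12y3
  subject to:
    y1 + 2y3 >= 2
    y2 + y3 >= 5
    y1, y2, y3 >= 0

Solving the primal: x* = (2, 8).
  primal value c^T x* = 44.
Solving the dual: y* = (0, 4, 1).
  dual value b^T y* = 44.
Strong duality: c^T x* = b^T y*. Confirmed.

44


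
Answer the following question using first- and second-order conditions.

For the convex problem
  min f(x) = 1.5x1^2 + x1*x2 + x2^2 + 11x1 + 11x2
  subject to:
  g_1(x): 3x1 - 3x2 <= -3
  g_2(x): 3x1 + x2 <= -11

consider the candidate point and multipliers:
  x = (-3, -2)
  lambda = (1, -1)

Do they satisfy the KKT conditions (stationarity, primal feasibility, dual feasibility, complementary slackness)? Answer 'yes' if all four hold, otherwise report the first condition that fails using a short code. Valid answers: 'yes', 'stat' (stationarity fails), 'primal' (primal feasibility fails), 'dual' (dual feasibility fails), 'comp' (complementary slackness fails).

Gradient of f: grad f(x) = Q x + c = (0, 4)
Constraint values g_i(x) = a_i^T x - b_i:
  g_1((-3, -2)) = 0
  g_2((-3, -2)) = 0
Stationarity residual: grad f(x) + sum_i lambda_i a_i = (0, 0)
  -> stationarity OK
Primal feasibility (all g_i <= 0): OK
Dual feasibility (all lambda_i >= 0): FAILS
Complementary slackness (lambda_i * g_i(x) = 0 for all i): OK

Verdict: the first failing condition is dual_feasibility -> dual.

dual


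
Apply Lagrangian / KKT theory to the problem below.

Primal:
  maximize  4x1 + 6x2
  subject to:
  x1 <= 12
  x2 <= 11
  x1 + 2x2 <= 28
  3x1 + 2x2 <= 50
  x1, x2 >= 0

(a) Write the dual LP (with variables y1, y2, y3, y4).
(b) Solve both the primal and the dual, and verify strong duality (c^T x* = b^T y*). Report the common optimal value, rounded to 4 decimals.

The standard primal-dual pair for 'max c^T x s.t. A x <= b, x >= 0' is:
  Dual:  min b^T y  s.t.  A^T y >= c,  y >= 0.

So the dual LP is:
  minimize  12y1 + 11y2 + 28y3 + 50y4
  subject to:
    y1 + y3 + 3y4 >= 4
    y2 + 2y3 + 2y4 >= 6
    y1, y2, y3, y4 >= 0

Solving the primal: x* = (11, 8.5).
  primal value c^T x* = 95.
Solving the dual: y* = (0, 0, 2.5, 0.5).
  dual value b^T y* = 95.
Strong duality: c^T x* = b^T y*. Confirmed.

95


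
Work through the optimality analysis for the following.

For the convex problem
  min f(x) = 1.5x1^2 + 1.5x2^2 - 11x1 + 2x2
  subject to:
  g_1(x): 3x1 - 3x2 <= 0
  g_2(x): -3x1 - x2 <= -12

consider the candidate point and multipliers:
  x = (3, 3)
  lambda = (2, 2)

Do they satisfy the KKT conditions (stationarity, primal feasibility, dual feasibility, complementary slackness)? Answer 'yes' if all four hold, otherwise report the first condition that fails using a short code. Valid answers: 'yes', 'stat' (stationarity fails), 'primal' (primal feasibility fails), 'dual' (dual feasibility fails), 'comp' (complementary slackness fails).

Gradient of f: grad f(x) = Q x + c = (-2, 11)
Constraint values g_i(x) = a_i^T x - b_i:
  g_1((3, 3)) = 0
  g_2((3, 3)) = 0
Stationarity residual: grad f(x) + sum_i lambda_i a_i = (-2, 3)
  -> stationarity FAILS
Primal feasibility (all g_i <= 0): OK
Dual feasibility (all lambda_i >= 0): OK
Complementary slackness (lambda_i * g_i(x) = 0 for all i): OK

Verdict: the first failing condition is stationarity -> stat.

stat


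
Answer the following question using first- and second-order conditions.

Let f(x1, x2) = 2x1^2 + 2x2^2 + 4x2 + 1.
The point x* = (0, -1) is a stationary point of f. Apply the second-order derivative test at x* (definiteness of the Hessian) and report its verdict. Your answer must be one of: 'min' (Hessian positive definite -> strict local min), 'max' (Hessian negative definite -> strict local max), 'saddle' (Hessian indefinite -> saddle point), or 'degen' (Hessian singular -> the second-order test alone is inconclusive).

Compute the Hessian H = grad^2 f:
  H = [[4, 0], [0, 4]]
Verify stationarity: grad f(x*) = H x* + g = (0, 0).
Eigenvalues of H: 4, 4.
Both eigenvalues > 0, so H is positive definite -> x* is a strict local min.

min


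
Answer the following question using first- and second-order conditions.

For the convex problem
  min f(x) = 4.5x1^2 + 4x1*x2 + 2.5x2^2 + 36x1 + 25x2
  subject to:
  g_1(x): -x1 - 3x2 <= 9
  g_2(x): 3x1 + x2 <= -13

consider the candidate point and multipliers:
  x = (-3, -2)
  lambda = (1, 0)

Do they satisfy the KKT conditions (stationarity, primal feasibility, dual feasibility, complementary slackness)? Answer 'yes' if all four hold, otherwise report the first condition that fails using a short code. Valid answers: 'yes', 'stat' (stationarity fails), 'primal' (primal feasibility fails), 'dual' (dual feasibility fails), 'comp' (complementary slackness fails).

Gradient of f: grad f(x) = Q x + c = (1, 3)
Constraint values g_i(x) = a_i^T x - b_i:
  g_1((-3, -2)) = 0
  g_2((-3, -2)) = 2
Stationarity residual: grad f(x) + sum_i lambda_i a_i = (0, 0)
  -> stationarity OK
Primal feasibility (all g_i <= 0): FAILS
Dual feasibility (all lambda_i >= 0): OK
Complementary slackness (lambda_i * g_i(x) = 0 for all i): OK

Verdict: the first failing condition is primal_feasibility -> primal.

primal


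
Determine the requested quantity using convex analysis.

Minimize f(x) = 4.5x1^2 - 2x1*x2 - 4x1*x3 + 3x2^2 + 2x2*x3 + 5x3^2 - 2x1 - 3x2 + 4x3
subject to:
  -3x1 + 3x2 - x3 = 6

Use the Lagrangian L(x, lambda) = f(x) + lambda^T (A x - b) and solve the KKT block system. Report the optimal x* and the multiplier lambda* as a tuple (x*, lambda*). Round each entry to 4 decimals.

Form the Lagrangian:
  L(x, lambda) = (1/2) x^T Q x + c^T x + lambda^T (A x - b)
Stationarity (grad_x L = 0): Q x + c + A^T lambda = 0.
Primal feasibility: A x = b.

This gives the KKT block system:
  [ Q   A^T ] [ x     ]   [-c ]
  [ A    0  ] [ lambda ] = [ b ]

Solving the linear system:
  x*      = (-0.3294, 1.359, -0.935)
  lambda* = (-1.3142)
  f(x*)   = 0.3636

x* = (-0.3294, 1.359, -0.935), lambda* = (-1.3142)


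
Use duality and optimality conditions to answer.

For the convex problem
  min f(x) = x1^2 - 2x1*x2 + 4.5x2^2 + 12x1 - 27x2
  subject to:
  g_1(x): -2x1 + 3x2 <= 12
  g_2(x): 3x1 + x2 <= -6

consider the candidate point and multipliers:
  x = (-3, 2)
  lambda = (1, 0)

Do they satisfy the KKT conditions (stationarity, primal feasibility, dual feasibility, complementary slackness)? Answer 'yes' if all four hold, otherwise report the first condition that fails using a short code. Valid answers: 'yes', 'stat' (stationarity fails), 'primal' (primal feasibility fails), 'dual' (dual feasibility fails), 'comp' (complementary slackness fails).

Gradient of f: grad f(x) = Q x + c = (2, -3)
Constraint values g_i(x) = a_i^T x - b_i:
  g_1((-3, 2)) = 0
  g_2((-3, 2)) = -1
Stationarity residual: grad f(x) + sum_i lambda_i a_i = (0, 0)
  -> stationarity OK
Primal feasibility (all g_i <= 0): OK
Dual feasibility (all lambda_i >= 0): OK
Complementary slackness (lambda_i * g_i(x) = 0 for all i): OK

Verdict: yes, KKT holds.

yes


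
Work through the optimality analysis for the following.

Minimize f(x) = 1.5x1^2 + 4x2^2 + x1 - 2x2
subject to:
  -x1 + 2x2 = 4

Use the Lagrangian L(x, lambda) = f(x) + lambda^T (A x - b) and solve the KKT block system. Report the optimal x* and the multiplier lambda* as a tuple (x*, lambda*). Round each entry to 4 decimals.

Form the Lagrangian:
  L(x, lambda) = (1/2) x^T Q x + c^T x + lambda^T (A x - b)
Stationarity (grad_x L = 0): Q x + c + A^T lambda = 0.
Primal feasibility: A x = b.

This gives the KKT block system:
  [ Q   A^T ] [ x     ]   [-c ]
  [ A    0  ] [ lambda ] = [ b ]

Solving the linear system:
  x*      = (-1.6, 1.2)
  lambda* = (-3.8)
  f(x*)   = 5.6

x* = (-1.6, 1.2), lambda* = (-3.8)


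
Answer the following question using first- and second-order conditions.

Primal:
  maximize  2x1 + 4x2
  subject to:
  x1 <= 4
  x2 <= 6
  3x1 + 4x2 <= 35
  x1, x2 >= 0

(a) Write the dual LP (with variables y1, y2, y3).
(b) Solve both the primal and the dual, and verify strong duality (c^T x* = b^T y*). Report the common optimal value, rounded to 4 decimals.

The standard primal-dual pair for 'max c^T x s.t. A x <= b, x >= 0' is:
  Dual:  min b^T y  s.t.  A^T y >= c,  y >= 0.

So the dual LP is:
  minimize  4y1 + 6y2 + 35y3
  subject to:
    y1 + 3y3 >= 2
    y2 + 4y3 >= 4
    y1, y2, y3 >= 0

Solving the primal: x* = (3.6667, 6).
  primal value c^T x* = 31.3333.
Solving the dual: y* = (0, 1.3333, 0.6667).
  dual value b^T y* = 31.3333.
Strong duality: c^T x* = b^T y*. Confirmed.

31.3333


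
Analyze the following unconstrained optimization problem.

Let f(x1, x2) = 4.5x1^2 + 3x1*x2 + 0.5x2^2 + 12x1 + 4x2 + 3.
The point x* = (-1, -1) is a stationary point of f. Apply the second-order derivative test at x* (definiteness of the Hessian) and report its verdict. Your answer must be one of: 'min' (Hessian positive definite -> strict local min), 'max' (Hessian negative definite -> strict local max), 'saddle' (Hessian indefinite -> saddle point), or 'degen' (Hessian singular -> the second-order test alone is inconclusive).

Compute the Hessian H = grad^2 f:
  H = [[9, 3], [3, 1]]
Verify stationarity: grad f(x*) = H x* + g = (0, 0).
Eigenvalues of H: 0, 10.
H has a zero eigenvalue (singular; positive semidefinite but not definite), so H is neither positive definite, negative definite, nor indefinite. The second-order test alone is inconclusive -> degen.
(Indeed, f is constant along the null direction of H through x*, so x* is not a strict local extremum.)

degen


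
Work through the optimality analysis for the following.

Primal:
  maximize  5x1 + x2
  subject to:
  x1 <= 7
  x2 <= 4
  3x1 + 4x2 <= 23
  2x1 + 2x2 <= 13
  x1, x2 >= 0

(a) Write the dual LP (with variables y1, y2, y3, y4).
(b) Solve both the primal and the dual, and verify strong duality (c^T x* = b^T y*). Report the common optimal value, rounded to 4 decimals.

The standard primal-dual pair for 'max c^T x s.t. A x <= b, x >= 0' is:
  Dual:  min b^T y  s.t.  A^T y >= c,  y >= 0.

So the dual LP is:
  minimize  7y1 + 4y2 + 23y3 + 13y4
  subject to:
    y1 + 3y3 + 2y4 >= 5
    y2 + 4y3 + 2y4 >= 1
    y1, y2, y3, y4 >= 0

Solving the primal: x* = (6.5, 0).
  primal value c^T x* = 32.5.
Solving the dual: y* = (0, 0, 0, 2.5).
  dual value b^T y* = 32.5.
Strong duality: c^T x* = b^T y*. Confirmed.

32.5
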